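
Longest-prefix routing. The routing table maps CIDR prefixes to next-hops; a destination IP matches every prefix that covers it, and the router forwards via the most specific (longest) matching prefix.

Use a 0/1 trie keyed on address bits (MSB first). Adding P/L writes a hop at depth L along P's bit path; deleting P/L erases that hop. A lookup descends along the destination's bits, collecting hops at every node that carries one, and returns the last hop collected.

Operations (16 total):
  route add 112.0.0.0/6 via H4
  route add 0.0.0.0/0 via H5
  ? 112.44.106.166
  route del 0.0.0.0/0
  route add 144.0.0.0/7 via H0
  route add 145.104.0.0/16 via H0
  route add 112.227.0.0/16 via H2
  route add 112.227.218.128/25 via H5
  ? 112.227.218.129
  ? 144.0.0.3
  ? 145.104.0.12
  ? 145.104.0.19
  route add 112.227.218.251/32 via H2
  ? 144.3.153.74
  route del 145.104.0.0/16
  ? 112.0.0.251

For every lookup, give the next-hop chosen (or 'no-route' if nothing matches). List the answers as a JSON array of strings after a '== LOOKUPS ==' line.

Apply in order:
  add 112.0.0.0/6 -> H4 at depth 6
  add 0.0.0.0/0 -> H5 at depth 0
  lookup 112.44.106.166: bits 011100 walk d0:H5→d1:-→d2:-→d3:-→d4:-→d5:-→d6:H4 -> H4
  - 0.0.0.0/0 clear@0
  add 144.0.0.0/7 -> H0 at depth 7
  add 145.104.0.0/16 -> H0 at depth 16
  add 112.227.0.0/16 -> H2 at depth 16
  add 112.227.218.128/25 -> H5 at depth 25
  lookup 112.227.218.129: bits 0111000011100011110110101 walk d0:-→d1:-→d2:-→d3:-→d4:-→d5:-→d6:H4→d7:-→d8:-→d9:-→d10:-→d11:-→d12:-→d13:-→d14:-→d15:-→d16:H2→d17:-→d18:-→d19:-→d20:-→d21:-→d22:-→d23:-→d24:-→d25:H5 -> H5
  lookup 144.0.0.3: bits 1001000 walk d0:-→d1:-→d2:-→d3:-→d4:-→d5:-→d6:-→d7:H0 -> H0
  lookup 145.104.0.12: bits 1001000101101000 walk d0:-→d1:-→d2:-→d3:-→d4:-→d5:-→d6:-→d7:H0→d8:-→d9:-→d10:-→d11:-→d12:-→d13:-→d14:-→d15:-→d16:H0 -> H0
  lookup 145.104.0.19: bits 1001000101101000 walk d0:-→d1:-→d2:-→d3:-→d4:-→d5:-→d6:-→d7:H0→d8:-→d9:-→d10:-→d11:-→d12:-→d13:-→d14:-→d15:-→d16:H0 -> H0
  add 112.227.218.251/32 -> H2 at depth 32
  lookup 144.3.153.74: bits 1001000 walk d0:-→d1:-→d2:-→d3:-→d4:-→d5:-→d6:-→d7:H0 -> H0
  - 145.104.0.0/16 clear@16
  lookup 112.0.0.251: bits 01110000 walk d0:-→d1:-→d2:-→d3:-→d4:-→d5:-→d6:H4→d7:-→d8:- -> H4

== LOOKUPS ==
["H4","H5","H0","H0","H0","H0","H4"]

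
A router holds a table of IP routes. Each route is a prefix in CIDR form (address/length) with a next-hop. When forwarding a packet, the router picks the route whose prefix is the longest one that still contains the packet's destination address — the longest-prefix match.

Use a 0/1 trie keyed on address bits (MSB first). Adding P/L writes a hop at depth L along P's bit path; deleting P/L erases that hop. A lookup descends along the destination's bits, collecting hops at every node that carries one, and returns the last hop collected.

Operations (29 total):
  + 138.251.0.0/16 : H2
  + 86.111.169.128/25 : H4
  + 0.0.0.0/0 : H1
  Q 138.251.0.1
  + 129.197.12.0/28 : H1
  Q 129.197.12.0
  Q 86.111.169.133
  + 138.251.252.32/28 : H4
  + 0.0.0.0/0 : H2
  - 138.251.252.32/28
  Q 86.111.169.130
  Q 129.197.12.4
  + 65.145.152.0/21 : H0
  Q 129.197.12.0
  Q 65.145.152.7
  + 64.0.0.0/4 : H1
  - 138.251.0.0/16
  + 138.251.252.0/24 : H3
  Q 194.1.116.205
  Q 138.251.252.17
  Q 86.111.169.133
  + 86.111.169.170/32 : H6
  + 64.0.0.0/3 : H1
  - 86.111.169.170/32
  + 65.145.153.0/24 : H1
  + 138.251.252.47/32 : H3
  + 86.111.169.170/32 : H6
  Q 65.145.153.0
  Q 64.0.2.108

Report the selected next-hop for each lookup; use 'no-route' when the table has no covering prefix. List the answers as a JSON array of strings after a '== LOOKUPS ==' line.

Trace:
  + 138.251.0.0/16 (H2) depth=16
  + 86.111.169.128/25 (H4) depth=25
  + 0.0.0.0/0 (H1) depth=0
  ? 138.251.0.1  path d0:H1→d1:-→d2:-→d3:-→d4:-→d5:-→d6:-→d7:-→d8:-→d9:-→d10:-→d11:-→d12:-→d13:-→d14:-→d15:-→d16:H2  best=H2
  + 129.197.12.0/28 (H1) depth=28
  ? 129.197.12.0  path d0:H1→d1:-→d2:-→d3:-→d4:-→d5:-→d6:-→d7:-→d8:-→d9:-→d10:-→d11:-→d12:-→d13:-→d14:-→d15:-→d16:-→d17:-→d18:-→d19:-→d20:-→d21:-→d22:-→d23:-→d24:-→d25:-→d26:-→d27:-→d28:H1  best=H1
  ? 86.111.169.133  path d0:H1→d1:-→d2:-→d3:-→d4:-→d5:-→d6:-→d7:-→d8:-→d9:-→d10:-→d11:-→d12:-→d13:-→d14:-→d15:-→d16:-→d17:-→d18:-→d19:-→d20:-→d21:-→d22:-→d23:-→d24:-→d25:H4  best=H4
  + 138.251.252.32/28 (H4) depth=28
  + 0.0.0.0/0 (H2) depth=0
  del 138.251.252.32/28 (clear depth 28)
  ? 86.111.169.130  path d0:H2→d1:-→d2:-→d3:-→d4:-→d5:-→d6:-→d7:-→d8:-→d9:-→d10:-→d11:-→d12:-→d13:-→d14:-→d15:-→d16:-→d17:-→d18:-→d19:-→d20:-→d21:-→d22:-→d23:-→d24:-→d25:H4  best=H4
  ? 129.197.12.4  path d0:H2→d1:-→d2:-→d3:-→d4:-→d5:-→d6:-→d7:-→d8:-→d9:-→d10:-→d11:-→d12:-→d13:-→d14:-→d15:-→d16:-→d17:-→d18:-→d19:-→d20:-→d21:-→d22:-→d23:-→d24:-→d25:-→d26:-→d27:-→d28:H1  best=H1
  + 65.145.152.0/21 (H0) depth=21
  ? 129.197.12.0  path d0:H2→d1:-→d2:-→d3:-→d4:-→d5:-→d6:-→d7:-→d8:-→d9:-→d10:-→d11:-→d12:-→d13:-→d14:-→d15:-→d16:-→d17:-→d18:-→d19:-→d20:-→d21:-→d22:-→d23:-→d24:-→d25:-→d26:-→d27:-→d28:H1  best=H1
  ? 65.145.152.7  path d0:H2→d1:-→d2:-→d3:-→d4:-→d5:-→d6:-→d7:-→d8:-→d9:-→d10:-→d11:-→d12:-→d13:-→d14:-→d15:-→d16:-→d17:-→d18:-→d19:-→d20:-→d21:H0  best=H0
  + 64.0.0.0/4 (H1) depth=4
  del 138.251.0.0/16 (clear depth 16)
  + 138.251.252.0/24 (H3) depth=24
  ? 194.1.116.205  path d0:H2→d1:-  best=H2
  ? 138.251.252.17  path d0:H2→d1:-→d2:-→d3:-→d4:-→d5:-→d6:-→d7:-→d8:-→d9:-→d10:-→d11:-→d12:-→d13:-→d14:-→d15:-→d16:-→d17:-→d18:-→d19:-→d20:-→d21:-→d22:-→d23:-→d24:H3→d25:-→d26:-  best=H3
  ? 86.111.169.133  path d0:H2→d1:-→d2:-→d3:-→d4:-→d5:-→d6:-→d7:-→d8:-→d9:-→d10:-→d11:-→d12:-→d13:-→d14:-→d15:-→d16:-→d17:-→d18:-→d19:-→d20:-→d21:-→d22:-→d23:-→d24:-→d25:H4  best=H4
  + 86.111.169.170/32 (H6) depth=32
  + 64.0.0.0/3 (H1) depth=3
  del 86.111.169.170/32 (clear depth 32)
  + 65.145.153.0/24 (H1) depth=24
  + 138.251.252.47/32 (H3) depth=32
  + 86.111.169.170/32 (H6) depth=32
  ? 65.145.153.0  path d0:H2→d1:-→d2:-→d3:H1→d4:H1→d5:-→d6:-→d7:-→d8:-→d9:-→d10:-→d11:-→d12:-→d13:-→d14:-→d15:-→d16:-→d17:-→d18:-→d19:-→d20:-→d21:H0→d22:-→d23:-→d24:H1  best=H1
  ? 64.0.2.108  path d0:H2→d1:-→d2:-→d3:H1→d4:H1→d5:-→d6:-→d7:-  best=H1

== LOOKUPS ==
["H2","H1","H4","H4","H1","H1","H0","H2","H3","H4","H1","H1"]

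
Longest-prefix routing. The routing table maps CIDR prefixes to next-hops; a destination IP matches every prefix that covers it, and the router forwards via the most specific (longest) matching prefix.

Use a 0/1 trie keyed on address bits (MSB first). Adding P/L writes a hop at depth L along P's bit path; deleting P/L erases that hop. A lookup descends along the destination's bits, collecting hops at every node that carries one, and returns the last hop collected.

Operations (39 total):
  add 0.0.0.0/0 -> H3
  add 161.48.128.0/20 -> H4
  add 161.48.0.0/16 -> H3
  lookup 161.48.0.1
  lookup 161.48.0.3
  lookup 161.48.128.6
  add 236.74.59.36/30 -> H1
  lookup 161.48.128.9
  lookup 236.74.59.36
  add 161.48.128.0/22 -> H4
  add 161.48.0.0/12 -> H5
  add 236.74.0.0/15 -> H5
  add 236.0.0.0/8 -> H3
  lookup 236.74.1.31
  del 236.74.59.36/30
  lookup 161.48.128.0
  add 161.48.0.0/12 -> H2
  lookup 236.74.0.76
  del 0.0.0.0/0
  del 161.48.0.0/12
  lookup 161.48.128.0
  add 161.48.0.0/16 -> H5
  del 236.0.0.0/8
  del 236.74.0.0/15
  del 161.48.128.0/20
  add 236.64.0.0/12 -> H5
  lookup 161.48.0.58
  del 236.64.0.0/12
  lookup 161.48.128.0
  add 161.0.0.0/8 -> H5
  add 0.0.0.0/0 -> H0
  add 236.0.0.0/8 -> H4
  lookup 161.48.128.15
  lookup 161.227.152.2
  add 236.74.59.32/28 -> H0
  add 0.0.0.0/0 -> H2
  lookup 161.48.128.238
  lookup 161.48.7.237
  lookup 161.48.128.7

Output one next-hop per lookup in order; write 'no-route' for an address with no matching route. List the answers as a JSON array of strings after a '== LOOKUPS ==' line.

Trace:
  + 0.0.0.0/0 (H3) depth=0
  + 161.48.128.0/20 (H4) depth=20
  + 161.48.0.0/16 (H3) depth=16
  Q 161.48.0.1: descend 1010000100110000 ; hops seen [H3,H3] ; pick H3
  Q 161.48.0.3: descend 1010000100110000 ; hops seen [H3,H3] ; pick H3
  Q 161.48.128.6: descend 10100001001100001000 ; hops seen [H3,H3,H4] ; pick H4
  + 236.74.59.36/30 (H1) depth=30
  Q 161.48.128.9: descend 10100001001100001000 ; hops seen [H3,H3,H4] ; pick H4
  Q 236.74.59.36: descend 111011000100101000111011001001 ; hops seen [H3,H1] ; pick H1
  + 161.48.128.0/22 (H4) depth=22
  + 161.48.0.0/12 (H5) depth=12
  + 236.74.0.0/15 (H5) depth=15
  + 236.0.0.0/8 (H3) depth=8
  Q 236.74.1.31: descend 111011000100101000 ; hops seen [H3,H3,H5] ; pick H5
  - 236.74.59.36/30 clear@30
  Q 161.48.128.0: descend 1010000100110000100000 ; hops seen [H3,H5,H3,H4,H4] ; pick H4
  + 161.48.0.0/12 (H2) depth=12
  Q 236.74.0.76: descend 111011000100101000 ; hops seen [H3,H3,H5] ; pick H5
  - 0.0.0.0/0 clear@0
  - 161.48.0.0/12 clear@12
  Q 161.48.128.0: descend 1010000100110000100000 ; hops seen [H3,H4,H4] ; pick H4
  + 161.48.0.0/16 (H5) depth=16
  - 236.0.0.0/8 clear@8
  - 236.74.0.0/15 clear@15
  - 161.48.128.0/20 clear@20
  + 236.64.0.0/12 (H5) depth=12
  Q 161.48.0.58: descend 1010000100110000 ; hops seen [H5] ; pick H5
  - 236.64.0.0/12 clear@12
  Q 161.48.128.0: descend 1010000100110000100000 ; hops seen [H5,H4] ; pick H4
  + 161.0.0.0/8 (H5) depth=8
  + 0.0.0.0/0 (H0) depth=0
  + 236.0.0.0/8 (H4) depth=8
  Q 161.48.128.15: descend 1010000100110000100000 ; hops seen [H0,H5,H5,H4] ; pick H4
  Q 161.227.152.2: descend 10100001 ; hops seen [H0,H5] ; pick H5
  + 236.74.59.32/28 (H0) depth=28
  + 0.0.0.0/0 (H2) depth=0
  Q 161.48.128.238: descend 1010000100110000100000 ; hops seen [H2,H5,H5,H4] ; pick H4
  Q 161.48.7.237: descend 1010000100110000 ; hops seen [H2,H5,H5] ; pick H5
  Q 161.48.128.7: descend 1010000100110000100000 ; hops seen [H2,H5,H5,H4] ; pick H4

== LOOKUPS ==
["H3","H3","H4","H4","H1","H5","H4","H5","H4","H5","H4","H4","H5","H4","H5","H4"]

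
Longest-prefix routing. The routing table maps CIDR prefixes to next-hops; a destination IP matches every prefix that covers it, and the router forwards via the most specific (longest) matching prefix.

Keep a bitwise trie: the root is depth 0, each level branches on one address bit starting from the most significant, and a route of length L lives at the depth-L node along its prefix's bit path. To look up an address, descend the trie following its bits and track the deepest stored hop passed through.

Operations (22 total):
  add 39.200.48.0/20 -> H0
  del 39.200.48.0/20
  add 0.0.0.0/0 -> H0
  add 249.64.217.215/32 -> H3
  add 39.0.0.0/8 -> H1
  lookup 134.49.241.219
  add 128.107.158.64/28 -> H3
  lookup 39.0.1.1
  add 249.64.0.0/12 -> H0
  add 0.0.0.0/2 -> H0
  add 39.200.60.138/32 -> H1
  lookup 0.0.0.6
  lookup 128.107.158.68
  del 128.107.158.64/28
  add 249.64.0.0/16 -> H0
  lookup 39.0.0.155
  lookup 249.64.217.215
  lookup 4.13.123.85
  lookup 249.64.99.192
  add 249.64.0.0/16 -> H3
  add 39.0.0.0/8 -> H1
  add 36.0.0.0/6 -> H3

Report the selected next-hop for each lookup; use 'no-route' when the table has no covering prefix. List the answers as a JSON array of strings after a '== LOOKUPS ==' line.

Trace:
  + 39.200.48.0/20 (H0) depth=20
  del 39.200.48.0/20 (clear depth 20)
  + 0.0.0.0/0 (H0) depth=0
  + 249.64.217.215/32 (H3) depth=32
  + 39.0.0.0/8 (H1) depth=8
  Q 134.49.241.219: descend 1 ; hops seen [H0] ; pick H0
  + 128.107.158.64/28 (H3) depth=28
  Q 39.0.1.1: descend 00100111 ; hops seen [H0,H1] ; pick H1
  + 249.64.0.0/12 (H0) depth=12
  + 0.0.0.0/2 (H0) depth=2
  + 39.200.60.138/32 (H1) depth=32
  Q 0.0.0.6: descend 00 ; hops seen [H0,H0] ; pick H0
  Q 128.107.158.68: descend 1000000001101011100111100100 ; hops seen [H0,H3] ; pick H3
  del 128.107.158.64/28 (clear depth 28)
  + 249.64.0.0/16 (H0) depth=16
  Q 39.0.0.155: descend 00100111 ; hops seen [H0,H0,H1] ; pick H1
  Q 249.64.217.215: descend 11111001010000001101100111010111 ; hops seen [H0,H0,H0,H3] ; pick H3
  Q 4.13.123.85: descend 00 ; hops seen [H0,H0] ; pick H0
  Q 249.64.99.192: descend 1111100101000000 ; hops seen [H0,H0,H0] ; pick H0
  + 249.64.0.0/16 (H3) depth=16
  + 39.0.0.0/8 (H1) depth=8
  + 36.0.0.0/6 (H3) depth=6

== LOOKUPS ==
["H0","H1","H0","H3","H1","H3","H0","H0"]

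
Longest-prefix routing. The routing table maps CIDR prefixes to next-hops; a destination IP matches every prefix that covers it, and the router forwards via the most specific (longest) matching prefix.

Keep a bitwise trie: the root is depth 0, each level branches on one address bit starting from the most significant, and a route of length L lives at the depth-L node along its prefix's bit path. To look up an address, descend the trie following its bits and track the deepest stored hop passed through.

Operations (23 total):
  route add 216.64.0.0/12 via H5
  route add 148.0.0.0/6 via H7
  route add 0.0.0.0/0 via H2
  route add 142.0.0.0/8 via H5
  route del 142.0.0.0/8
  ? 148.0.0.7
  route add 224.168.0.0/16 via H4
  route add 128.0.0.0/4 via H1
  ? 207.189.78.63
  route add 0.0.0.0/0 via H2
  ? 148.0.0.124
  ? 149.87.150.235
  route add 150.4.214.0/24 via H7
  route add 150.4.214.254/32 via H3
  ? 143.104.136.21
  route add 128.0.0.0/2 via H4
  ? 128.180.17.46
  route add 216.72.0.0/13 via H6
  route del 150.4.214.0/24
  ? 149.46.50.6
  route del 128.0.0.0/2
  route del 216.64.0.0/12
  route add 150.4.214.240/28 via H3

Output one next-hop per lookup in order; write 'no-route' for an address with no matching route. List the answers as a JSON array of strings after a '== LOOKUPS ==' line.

Trace:
  add 216.64.0.0/12 -> H5 at depth 12
  add 148.0.0.0/6 -> H7 at depth 6
  add 0.0.0.0/0 -> H2 at depth 0
  add 142.0.0.0/8 -> H5 at depth 8
  del 142.0.0.0/8 (clear depth 8)
  lookup 148.0.0.7: bits 100101 walk d0:H2→d1:-→d2:-→d3:-→d4:-→d5:-→d6:H7 -> H7
  add 224.168.0.0/16 -> H4 at depth 16
  add 128.0.0.0/4 -> H1 at depth 4
  lookup 207.189.78.63: bits 110 walk d0:H2→d1:-→d2:-→d3:- -> H2
  add 0.0.0.0/0 -> H2 at depth 0
  lookup 148.0.0.124: bits 100101 walk d0:H2→d1:-→d2:-→d3:-→d4:-→d5:-→d6:H7 -> H7
  lookup 149.87.150.235: bits 100101 walk d0:H2→d1:-→d2:-→d3:-→d4:-→d5:-→d6:H7 -> H7
  add 150.4.214.0/24 -> H7 at depth 24
  add 150.4.214.254/32 -> H3 at depth 32
  lookup 143.104.136.21: bits 1000111 walk d0:H2→d1:-→d2:-→d3:-→d4:H1→d5:-→d6:-→d7:- -> H1
  add 128.0.0.0/2 -> H4 at depth 2
  lookup 128.180.17.46: bits 1000 walk d0:H2→d1:-→d2:H4→d3:-→d4:H1 -> H1
  add 216.72.0.0/13 -> H6 at depth 13
  del 150.4.214.0/24 (clear depth 24)
  lookup 149.46.50.6: bits 100101 walk d0:H2→d1:-→d2:H4→d3:-→d4:-→d5:-→d6:H7 -> H7
  del 128.0.0.0/2 (clear depth 2)
  del 216.64.0.0/12 (clear depth 12)
  add 150.4.214.240/28 -> H3 at depth 28

== LOOKUPS ==
["H7","H2","H7","H7","H1","H1","H7"]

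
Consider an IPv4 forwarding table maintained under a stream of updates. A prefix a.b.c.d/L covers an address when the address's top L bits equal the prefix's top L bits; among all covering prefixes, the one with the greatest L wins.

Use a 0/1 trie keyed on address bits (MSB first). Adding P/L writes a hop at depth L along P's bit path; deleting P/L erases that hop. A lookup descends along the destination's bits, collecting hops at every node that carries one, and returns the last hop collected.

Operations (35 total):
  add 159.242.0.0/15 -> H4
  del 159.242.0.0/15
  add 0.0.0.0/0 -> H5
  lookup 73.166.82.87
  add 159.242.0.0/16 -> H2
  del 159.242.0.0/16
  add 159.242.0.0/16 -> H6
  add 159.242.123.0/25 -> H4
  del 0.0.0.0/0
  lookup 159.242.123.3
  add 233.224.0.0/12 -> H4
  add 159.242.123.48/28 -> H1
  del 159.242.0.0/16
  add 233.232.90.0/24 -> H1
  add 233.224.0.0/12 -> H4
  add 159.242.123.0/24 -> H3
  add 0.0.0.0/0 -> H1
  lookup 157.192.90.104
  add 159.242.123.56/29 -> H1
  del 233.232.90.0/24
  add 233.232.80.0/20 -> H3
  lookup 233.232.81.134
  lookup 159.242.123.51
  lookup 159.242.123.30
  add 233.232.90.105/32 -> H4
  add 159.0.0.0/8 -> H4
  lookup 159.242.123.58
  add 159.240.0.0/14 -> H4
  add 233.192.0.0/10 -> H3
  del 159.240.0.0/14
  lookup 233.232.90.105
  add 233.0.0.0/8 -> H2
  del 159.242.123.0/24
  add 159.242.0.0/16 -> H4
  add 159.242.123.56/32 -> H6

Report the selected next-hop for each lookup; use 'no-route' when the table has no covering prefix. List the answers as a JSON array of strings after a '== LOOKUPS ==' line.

Process each operation:
  + 159.242.0.0/15 (H4) depth=15
  del 159.242.0.0/15 (clear depth 15)
  + 0.0.0.0/0 (H5) depth=0
  Q 73.166.82.87: descend ε ; hops seen [H5] ; pick H5
  + 159.242.0.0/16 (H2) depth=16
  del 159.242.0.0/16 (clear depth 16)
  + 159.242.0.0/16 (H6) depth=16
  + 159.242.123.0/25 (H4) depth=25
  del 0.0.0.0/0 (clear depth 0)
  Q 159.242.123.3: descend 1001111111110010011110110 ; hops seen [H6,H4] ; pick H4
  + 233.224.0.0/12 (H4) depth=12
  + 159.242.123.48/28 (H1) depth=28
  del 159.242.0.0/16 (clear depth 16)
  + 233.232.90.0/24 (H1) depth=24
  + 233.224.0.0/12 (H4) depth=12
  + 159.242.123.0/24 (H3) depth=24
  + 0.0.0.0/0 (H1) depth=0
  Q 157.192.90.104: descend 100111 ; hops seen [H1] ; pick H1
  + 159.242.123.56/29 (H1) depth=29
  del 233.232.90.0/24 (clear depth 24)
  + 233.232.80.0/20 (H3) depth=20
  Q 233.232.81.134: descend 11101001111010000101 ; hops seen [H1,H4,H3] ; pick H3
  Q 159.242.123.51: descend 1001111111110010011110110011 ; hops seen [H1,H3,H4,H1] ; pick H1
  Q 159.242.123.30: descend 10011111111100100111101100 ; hops seen [H1,H3,H4] ; pick H4
  + 233.232.90.105/32 (H4) depth=32
  + 159.0.0.0/8 (H4) depth=8
  Q 159.242.123.58: descend 10011111111100100111101100111 ; hops seen [H1,H4,H3,H4,H1,H1] ; pick H1
  + 159.240.0.0/14 (H4) depth=14
  + 233.192.0.0/10 (H3) depth=10
  del 159.240.0.0/14 (clear depth 14)
  Q 233.232.90.105: descend 11101001111010000101101001101001 ; hops seen [H1,H3,H4,H3,H4] ; pick H4
  + 233.0.0.0/8 (H2) depth=8
  del 159.242.123.0/24 (clear depth 24)
  + 159.242.0.0/16 (H4) depth=16
  + 159.242.123.56/32 (H6) depth=32

== LOOKUPS ==
["H5","H4","H1","H3","H1","H4","H1","H4"]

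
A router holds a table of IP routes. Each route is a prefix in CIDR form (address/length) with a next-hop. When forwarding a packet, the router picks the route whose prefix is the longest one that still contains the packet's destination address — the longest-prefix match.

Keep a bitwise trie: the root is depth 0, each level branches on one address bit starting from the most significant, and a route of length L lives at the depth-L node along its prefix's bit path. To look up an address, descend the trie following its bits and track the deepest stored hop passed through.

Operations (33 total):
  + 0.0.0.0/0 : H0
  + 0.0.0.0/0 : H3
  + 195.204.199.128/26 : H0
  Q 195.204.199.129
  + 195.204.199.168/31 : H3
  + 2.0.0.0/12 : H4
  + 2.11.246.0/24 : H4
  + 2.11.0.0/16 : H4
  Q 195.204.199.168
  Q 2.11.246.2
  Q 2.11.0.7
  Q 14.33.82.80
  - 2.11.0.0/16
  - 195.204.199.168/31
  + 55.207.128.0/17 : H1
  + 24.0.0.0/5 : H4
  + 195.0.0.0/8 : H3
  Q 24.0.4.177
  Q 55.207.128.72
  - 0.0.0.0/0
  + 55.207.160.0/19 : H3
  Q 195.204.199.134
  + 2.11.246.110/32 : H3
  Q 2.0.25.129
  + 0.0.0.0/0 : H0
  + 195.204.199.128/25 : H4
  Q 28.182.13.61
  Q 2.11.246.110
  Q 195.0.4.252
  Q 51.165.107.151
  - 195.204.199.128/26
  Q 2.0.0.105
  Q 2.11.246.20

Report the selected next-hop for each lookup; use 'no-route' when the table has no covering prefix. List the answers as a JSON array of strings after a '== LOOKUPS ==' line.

Trace:
  + 0.0.0.0/0 (H0) depth=0
  + 0.0.0.0/0 (H3) depth=0
  + 195.204.199.128/26 (H0) depth=26
  lookup 195.204.199.129: bits 11000011110011001100011110 walk d0:H3→d1:-→d2:-→d3:-→d4:-→d5:-→d6:-→d7:-→d8:-→d9:-→d10:-→d11:-→d12:-→d13:-→d14:-→d15:-→d16:-→d17:-→d18:-→d19:-→d20:-→d21:-→d22:-→d23:-→d24:-→d25:-→d26:H0 -> H0
  + 195.204.199.168/31 (H3) depth=31
  + 2.0.0.0/12 (H4) depth=12
  + 2.11.246.0/24 (H4) depth=24
  + 2.11.0.0/16 (H4) depth=16
  lookup 195.204.199.168: bits 1100001111001100110001111010100 walk d0:H3→d1:-→d2:-→d3:-→d4:-→d5:-→d6:-→d7:-→d8:-→d9:-→d10:-→d11:-→d12:-→d13:-→d14:-→d15:-→d16:-→d17:-→d18:-→d19:-→d20:-→d21:-→d22:-→d23:-→d24:-→d25:-→d26:H0→d27:-→d28:-→d29:-→d30:-→d31:H3 -> H3
  lookup 2.11.246.2: bits 000000100000101111110110 walk d0:H3→d1:-→d2:-→d3:-→d4:-→d5:-→d6:-→d7:-→d8:-→d9:-→d10:-→d11:-→d12:H4→d13:-→d14:-→d15:-→d16:H4→d17:-→d18:-→d19:-→d20:-→d21:-→d22:-→d23:-→d24:H4 -> H4
  lookup 2.11.0.7: bits 0000001000001011 walk d0:H3→d1:-→d2:-→d3:-→d4:-→d5:-→d6:-→d7:-→d8:-→d9:-→d10:-→d11:-→d12:H4→d13:-→d14:-→d15:-→d16:H4 -> H4
  lookup 14.33.82.80: bits 0000 walk d0:H3→d1:-→d2:-→d3:-→d4:- -> H3
  del 2.11.0.0/16 (clear depth 16)
  del 195.204.199.168/31 (clear depth 31)
  + 55.207.128.0/17 (H1) depth=17
  + 24.0.0.0/5 (H4) depth=5
  + 195.0.0.0/8 (H3) depth=8
  lookup 24.0.4.177: bits 00011 walk d0:H3→d1:-→d2:-→d3:-→d4:-→d5:H4 -> H4
  lookup 55.207.128.72: bits 00110111110011111 walk d0:H3→d1:-→d2:-→d3:-→d4:-→d5:-→d6:-→d7:-→d8:-→d9:-→d10:-→d11:-→d12:-→d13:-→d14:-→d15:-→d16:-→d17:H1 -> H1
  del 0.0.0.0/0 (clear depth 0)
  + 55.207.160.0/19 (H3) depth=19
  lookup 195.204.199.134: bits 11000011110011001100011110 walk d0:-→d1:-→d2:-→d3:-→d4:-→d5:-→d6:-→d7:-→d8:H3→d9:-→d10:-→d11:-→d12:-→d13:-→d14:-→d15:-→d16:-→d17:-→d18:-→d19:-→d20:-→d21:-→d22:-→d23:-→d24:-→d25:-→d26:H0 -> H0
  + 2.11.246.110/32 (H3) depth=32
  lookup 2.0.25.129: bits 000000100000 walk d0:-→d1:-→d2:-→d3:-→d4:-→d5:-→d6:-→d7:-→d8:-→d9:-→d10:-→d11:-→d12:H4 -> H4
  + 0.0.0.0/0 (H0) depth=0
  + 195.204.199.128/25 (H4) depth=25
  lookup 28.182.13.61: bits 00011 walk d0:H0→d1:-→d2:-→d3:-→d4:-→d5:H4 -> H4
  lookup 2.11.246.110: bits 00000010000010111111011001101110 walk d0:H0→d1:-→d2:-→d3:-→d4:-→d5:-→d6:-→d7:-→d8:-→d9:-→d10:-→d11:-→d12:H4→d13:-→d14:-→d15:-→d16:-→d17:-→d18:-→d19:-→d20:-→d21:-→d22:-→d23:-→d24:H4→d25:-→d26:-→d27:-→d28:-→d29:-→d30:-→d31:-→d32:H3 -> H3
  lookup 195.0.4.252: bits 11000011 walk d0:H0→d1:-→d2:-→d3:-→d4:-→d5:-→d6:-→d7:-→d8:H3 -> H3
  lookup 51.165.107.151: bits 00110 walk d0:H0→d1:-→d2:-→d3:-→d4:-→d5:- -> H0
  del 195.204.199.128/26 (clear depth 26)
  lookup 2.0.0.105: bits 000000100000 walk d0:H0→d1:-→d2:-→d3:-→d4:-→d5:-→d6:-→d7:-→d8:-→d9:-→d10:-→d11:-→d12:H4 -> H4
  lookup 2.11.246.20: bits 0000001000001011111101100 walk d0:H0→d1:-→d2:-→d3:-→d4:-→d5:-→d6:-→d7:-→d8:-→d9:-→d10:-→d11:-→d12:H4→d13:-→d14:-→d15:-→d16:-→d17:-→d18:-→d19:-→d20:-→d21:-→d22:-→d23:-→d24:H4→d25:- -> H4

== LOOKUPS ==
["H0","H3","H4","H4","H3","H4","H1","H0","H4","H4","H3","H3","H0","H4","H4"]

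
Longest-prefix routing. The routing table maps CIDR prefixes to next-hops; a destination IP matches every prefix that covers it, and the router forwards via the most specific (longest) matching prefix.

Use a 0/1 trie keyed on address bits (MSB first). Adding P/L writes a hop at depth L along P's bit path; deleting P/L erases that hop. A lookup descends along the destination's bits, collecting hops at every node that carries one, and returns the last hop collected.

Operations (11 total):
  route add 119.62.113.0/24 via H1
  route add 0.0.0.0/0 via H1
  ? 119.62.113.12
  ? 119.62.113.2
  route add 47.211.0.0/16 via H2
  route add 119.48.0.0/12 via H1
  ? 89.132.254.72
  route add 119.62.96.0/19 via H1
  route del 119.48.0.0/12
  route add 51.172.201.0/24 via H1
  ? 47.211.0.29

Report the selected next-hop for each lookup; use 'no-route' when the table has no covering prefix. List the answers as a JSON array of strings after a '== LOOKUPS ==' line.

Apply in order:
  add 119.62.113.0/24 -> H1 at depth 24
  add 0.0.0.0/0 -> H1 at depth 0
  Q 119.62.113.12: descend 011101110011111001110001 ; hops seen [H1,H1] ; pick H1
  Q 119.62.113.2: descend 011101110011111001110001 ; hops seen [H1,H1] ; pick H1
  add 47.211.0.0/16 -> H2 at depth 16
  add 119.48.0.0/12 -> H1 at depth 12
  Q 89.132.254.72: descend 01 ; hops seen [H1] ; pick H1
  add 119.62.96.0/19 -> H1 at depth 19
  del 119.48.0.0/12 (clear depth 12)
  add 51.172.201.0/24 -> H1 at depth 24
  Q 47.211.0.29: descend 0010111111010011 ; hops seen [H1,H2] ; pick H2

== LOOKUPS ==
["H1","H1","H1","H2"]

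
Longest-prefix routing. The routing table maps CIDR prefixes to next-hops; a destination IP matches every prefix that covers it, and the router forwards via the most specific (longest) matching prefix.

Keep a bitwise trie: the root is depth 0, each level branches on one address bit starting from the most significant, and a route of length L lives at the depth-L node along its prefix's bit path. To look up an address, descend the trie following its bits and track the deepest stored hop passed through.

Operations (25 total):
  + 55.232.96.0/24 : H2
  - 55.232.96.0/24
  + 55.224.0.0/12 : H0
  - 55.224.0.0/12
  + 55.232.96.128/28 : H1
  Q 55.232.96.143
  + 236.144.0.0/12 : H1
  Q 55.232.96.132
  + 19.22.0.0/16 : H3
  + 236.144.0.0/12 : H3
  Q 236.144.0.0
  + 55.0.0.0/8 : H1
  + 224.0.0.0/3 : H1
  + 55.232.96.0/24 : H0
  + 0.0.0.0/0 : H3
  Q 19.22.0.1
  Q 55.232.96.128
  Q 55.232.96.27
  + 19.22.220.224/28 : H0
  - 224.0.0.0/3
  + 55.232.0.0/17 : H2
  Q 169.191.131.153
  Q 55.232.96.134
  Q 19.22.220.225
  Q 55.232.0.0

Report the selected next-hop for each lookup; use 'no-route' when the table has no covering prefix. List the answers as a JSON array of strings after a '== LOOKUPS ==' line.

Process each operation:
  add 55.232.96.0/24 -> H2 at depth 24
  - 55.232.96.0/24 clear@24
  add 55.224.0.0/12 -> H0 at depth 12
  - 55.224.0.0/12 clear@12
  add 55.232.96.128/28 -> H1 at depth 28
  ? 55.232.96.143  path d0:-→d1:-→d2:-→d3:-→d4:-→d5:-→d6:-→d7:-→d8:-→d9:-→d10:-→d11:-→d12:-→d13:-→d14:-→d15:-→d16:-→d17:-→d18:-→d19:-→d20:-→d21:-→d22:-→d23:-→d24:-→d25:-→d26:-→d27:-→d28:H1  best=H1
  add 236.144.0.0/12 -> H1 at depth 12
  ? 55.232.96.132  path d0:-→d1:-→d2:-→d3:-→d4:-→d5:-→d6:-→d7:-→d8:-→d9:-→d10:-→d11:-→d12:-→d13:-→d14:-→d15:-→d16:-→d17:-→d18:-→d19:-→d20:-→d21:-→d22:-→d23:-→d24:-→d25:-→d26:-→d27:-→d28:H1  best=H1
  add 19.22.0.0/16 -> H3 at depth 16
  add 236.144.0.0/12 -> H3 at depth 12
  ? 236.144.0.0  path d0:-→d1:-→d2:-→d3:-→d4:-→d5:-→d6:-→d7:-→d8:-→d9:-→d10:-→d11:-→d12:H3  best=H3
  add 55.0.0.0/8 -> H1 at depth 8
  add 224.0.0.0/3 -> H1 at depth 3
  add 55.232.96.0/24 -> H0 at depth 24
  add 0.0.0.0/0 -> H3 at depth 0
  ? 19.22.0.1  path d0:H3→d1:-→d2:-→d3:-→d4:-→d5:-→d6:-→d7:-→d8:-→d9:-→d10:-→d11:-→d12:-→d13:-→d14:-→d15:-→d16:H3  best=H3
  ? 55.232.96.128  path d0:H3→d1:-→d2:-→d3:-→d4:-→d5:-→d6:-→d7:-→d8:H1→d9:-→d10:-→d11:-→d12:-→d13:-→d14:-→d15:-→d16:-→d17:-→d18:-→d19:-→d20:-→d21:-→d22:-→d23:-→d24:H0→d25:-→d26:-→d27:-→d28:H1  best=H1
  ? 55.232.96.27  path d0:H3→d1:-→d2:-→d3:-→d4:-→d5:-→d6:-→d7:-→d8:H1→d9:-→d10:-→d11:-→d12:-→d13:-→d14:-→d15:-→d16:-→d17:-→d18:-→d19:-→d20:-→d21:-→d22:-→d23:-→d24:H0  best=H0
  add 19.22.220.224/28 -> H0 at depth 28
  - 224.0.0.0/3 clear@3
  add 55.232.0.0/17 -> H2 at depth 17
  ? 169.191.131.153  path d0:H3→d1:-  best=H3
  ? 55.232.96.134  path d0:H3→d1:-→d2:-→d3:-→d4:-→d5:-→d6:-→d7:-→d8:H1→d9:-→d10:-→d11:-→d12:-→d13:-→d14:-→d15:-→d16:-→d17:H2→d18:-→d19:-→d20:-→d21:-→d22:-→d23:-→d24:H0→d25:-→d26:-→d27:-→d28:H1  best=H1
  ? 19.22.220.225  path d0:H3→d1:-→d2:-→d3:-→d4:-→d5:-→d6:-→d7:-→d8:-→d9:-→d10:-→d11:-→d12:-→d13:-→d14:-→d15:-→d16:H3→d17:-→d18:-→d19:-→d20:-→d21:-→d22:-→d23:-→d24:-→d25:-→d26:-→d27:-→d28:H0  best=H0
  ? 55.232.0.0  path d0:H3→d1:-→d2:-→d3:-→d4:-→d5:-→d6:-→d7:-→d8:H1→d9:-→d10:-→d11:-→d12:-→d13:-→d14:-→d15:-→d16:-→d17:H2  best=H2

== LOOKUPS ==
["H1","H1","H3","H3","H1","H0","H3","H1","H0","H2"]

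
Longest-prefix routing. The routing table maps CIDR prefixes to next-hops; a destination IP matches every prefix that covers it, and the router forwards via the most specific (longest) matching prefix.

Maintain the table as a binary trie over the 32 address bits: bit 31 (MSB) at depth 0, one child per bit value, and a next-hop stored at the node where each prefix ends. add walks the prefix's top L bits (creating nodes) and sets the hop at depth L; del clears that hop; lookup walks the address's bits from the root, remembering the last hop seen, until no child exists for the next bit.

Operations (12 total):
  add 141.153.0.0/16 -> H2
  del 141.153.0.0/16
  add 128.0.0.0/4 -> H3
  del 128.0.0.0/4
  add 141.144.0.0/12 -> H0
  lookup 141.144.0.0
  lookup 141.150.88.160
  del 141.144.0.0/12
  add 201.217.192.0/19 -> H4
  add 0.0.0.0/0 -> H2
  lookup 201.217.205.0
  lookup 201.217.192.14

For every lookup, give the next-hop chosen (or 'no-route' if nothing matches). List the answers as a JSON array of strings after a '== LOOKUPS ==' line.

Apply in order:
  add 141.153.0.0/16 -> H2 at depth 16
  del 141.153.0.0/16 (clear depth 16)
  add 128.0.0.0/4 -> H3 at depth 4
  del 128.0.0.0/4 (clear depth 4)
  add 141.144.0.0/12 -> H0 at depth 12
  lookup 141.144.0.0: bits 100011011001 walk d0:-→d1:-→d2:-→d3:-→d4:-→d5:-→d6:-→d7:-→d8:-→d9:-→d10:-→d11:-→d12:H0 -> H0
  lookup 141.150.88.160: bits 100011011001 walk d0:-→d1:-→d2:-→d3:-→d4:-→d5:-→d6:-→d7:-→d8:-→d9:-→d10:-→d11:-→d12:H0 -> H0
  del 141.144.0.0/12 (clear depth 12)
  add 201.217.192.0/19 -> H4 at depth 19
  add 0.0.0.0/0 -> H2 at depth 0
  lookup 201.217.205.0: bits 1100100111011001110 walk d0:H2→d1:-→d2:-→d3:-→d4:-→d5:-→d6:-→d7:-→d8:-→d9:-→d10:-→d11:-→d12:-→d13:-→d14:-→d15:-→d16:-→d17:-→d18:-→d19:H4 -> H4
  lookup 201.217.192.14: bits 1100100111011001110 walk d0:H2→d1:-→d2:-→d3:-→d4:-→d5:-→d6:-→d7:-→d8:-→d9:-→d10:-→d11:-→d12:-→d13:-→d14:-→d15:-→d16:-→d17:-→d18:-→d19:H4 -> H4

== LOOKUPS ==
["H0","H0","H4","H4"]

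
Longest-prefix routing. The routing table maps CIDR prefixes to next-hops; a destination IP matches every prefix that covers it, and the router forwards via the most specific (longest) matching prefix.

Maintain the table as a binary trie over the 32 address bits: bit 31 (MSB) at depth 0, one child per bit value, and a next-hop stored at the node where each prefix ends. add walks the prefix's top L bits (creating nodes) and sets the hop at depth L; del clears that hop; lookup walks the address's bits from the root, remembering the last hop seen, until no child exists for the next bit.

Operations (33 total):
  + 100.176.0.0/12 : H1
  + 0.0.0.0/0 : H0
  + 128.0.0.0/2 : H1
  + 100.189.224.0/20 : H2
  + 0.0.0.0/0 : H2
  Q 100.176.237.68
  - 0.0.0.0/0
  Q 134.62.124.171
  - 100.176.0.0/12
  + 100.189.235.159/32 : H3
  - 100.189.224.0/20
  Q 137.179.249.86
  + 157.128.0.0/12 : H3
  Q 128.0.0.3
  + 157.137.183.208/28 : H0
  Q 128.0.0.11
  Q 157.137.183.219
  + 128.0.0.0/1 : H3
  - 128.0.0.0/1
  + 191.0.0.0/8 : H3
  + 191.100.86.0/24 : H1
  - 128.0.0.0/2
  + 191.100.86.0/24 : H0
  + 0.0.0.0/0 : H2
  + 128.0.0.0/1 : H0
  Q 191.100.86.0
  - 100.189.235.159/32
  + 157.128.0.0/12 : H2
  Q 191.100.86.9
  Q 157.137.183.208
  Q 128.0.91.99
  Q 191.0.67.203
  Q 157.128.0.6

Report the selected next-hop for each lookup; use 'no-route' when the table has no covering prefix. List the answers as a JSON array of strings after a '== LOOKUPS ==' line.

Trace:
  add 100.176.0.0/12 -> H1 at depth 12
  add 0.0.0.0/0 -> H0 at depth 0
  add 128.0.0.0/2 -> H1 at depth 2
  add 100.189.224.0/20 -> H2 at depth 20
  add 0.0.0.0/0 -> H2 at depth 0
  Q 100.176.237.68: descend 011001001011 ; hops seen [H2,H1] ; pick H1
  - 0.0.0.0/0 clear@0
  Q 134.62.124.171: descend 10 ; hops seen [H1] ; pick H1
  - 100.176.0.0/12 clear@12
  add 100.189.235.159/32 -> H3 at depth 32
  - 100.189.224.0/20 clear@20
  Q 137.179.249.86: descend 10 ; hops seen [H1] ; pick H1
  add 157.128.0.0/12 -> H3 at depth 12
  Q 128.0.0.3: descend 100 ; hops seen [H1] ; pick H1
  add 157.137.183.208/28 -> H0 at depth 28
  Q 128.0.0.11: descend 100 ; hops seen [H1] ; pick H1
  Q 157.137.183.219: descend 1001110110001001101101111101 ; hops seen [H1,H3,H0] ; pick H0
  add 128.0.0.0/1 -> H3 at depth 1
  - 128.0.0.0/1 clear@1
  add 191.0.0.0/8 -> H3 at depth 8
  add 191.100.86.0/24 -> H1 at depth 24
  - 128.0.0.0/2 clear@2
  add 191.100.86.0/24 -> H0 at depth 24
  add 0.0.0.0/0 -> H2 at depth 0
  add 128.0.0.0/1 -> H0 at depth 1
  Q 191.100.86.0: descend 101111110110010001010110 ; hops seen [H2,H0,H3,H0] ; pick H0
  - 100.189.235.159/32 clear@32
  add 157.128.0.0/12 -> H2 at depth 12
  Q 191.100.86.9: descend 101111110110010001010110 ; hops seen [H2,H0,H3,H0] ; pick H0
  Q 157.137.183.208: descend 1001110110001001101101111101 ; hops seen [H2,H0,H2,H0] ; pick H0
  Q 128.0.91.99: descend 100 ; hops seen [H2,H0] ; pick H0
  Q 191.0.67.203: descend 101111110 ; hops seen [H2,H0,H3] ; pick H3
  Q 157.128.0.6: descend 100111011000 ; hops seen [H2,H0,H2] ; pick H2

== LOOKUPS ==
["H1","H1","H1","H1","H1","H0","H0","H0","H0","H0","H3","H2"]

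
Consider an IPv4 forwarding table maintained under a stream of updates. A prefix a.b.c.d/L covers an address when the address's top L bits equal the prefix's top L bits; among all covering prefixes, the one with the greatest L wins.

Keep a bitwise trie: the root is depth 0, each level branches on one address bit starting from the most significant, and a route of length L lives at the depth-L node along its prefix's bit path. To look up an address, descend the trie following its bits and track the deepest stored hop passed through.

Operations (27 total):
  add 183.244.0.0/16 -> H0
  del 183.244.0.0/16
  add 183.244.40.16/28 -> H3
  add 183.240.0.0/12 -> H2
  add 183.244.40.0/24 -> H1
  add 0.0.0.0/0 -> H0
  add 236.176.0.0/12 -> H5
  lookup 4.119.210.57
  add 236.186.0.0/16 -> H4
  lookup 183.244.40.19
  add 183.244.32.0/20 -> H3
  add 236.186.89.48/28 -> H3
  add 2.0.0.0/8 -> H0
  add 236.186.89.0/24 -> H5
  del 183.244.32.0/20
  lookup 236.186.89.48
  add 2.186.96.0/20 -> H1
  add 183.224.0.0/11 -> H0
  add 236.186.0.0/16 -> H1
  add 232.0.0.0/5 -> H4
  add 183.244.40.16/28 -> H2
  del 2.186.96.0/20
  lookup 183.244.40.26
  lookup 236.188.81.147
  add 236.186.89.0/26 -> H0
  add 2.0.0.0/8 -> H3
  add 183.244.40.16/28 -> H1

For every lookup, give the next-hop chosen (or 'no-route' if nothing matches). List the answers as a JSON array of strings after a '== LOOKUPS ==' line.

Apply in order:
  add 183.244.0.0/16 -> H0 at depth 16
  - 183.244.0.0/16 clear@16
  add 183.244.40.16/28 -> H3 at depth 28
  add 183.240.0.0/12 -> H2 at depth 12
  add 183.244.40.0/24 -> H1 at depth 24
  add 0.0.0.0/0 -> H0 at depth 0
  add 236.176.0.0/12 -> H5 at depth 12
  ? 4.119.210.57  path d0:H0  best=H0
  add 236.186.0.0/16 -> H4 at depth 16
  ? 183.244.40.19  path d0:H0→d1:-→d2:-→d3:-→d4:-→d5:-→d6:-→d7:-→d8:-→d9:-→d10:-→d11:-→d12:H2→d13:-→d14:-→d15:-→d16:-→d17:-→d18:-→d19:-→d20:-→d21:-→d22:-→d23:-→d24:H1→d25:-→d26:-→d27:-→d28:H3  best=H3
  add 183.244.32.0/20 -> H3 at depth 20
  add 236.186.89.48/28 -> H3 at depth 28
  add 2.0.0.0/8 -> H0 at depth 8
  add 236.186.89.0/24 -> H5 at depth 24
  - 183.244.32.0/20 clear@20
  ? 236.186.89.48  path d0:H0→d1:-→d2:-→d3:-→d4:-→d5:-→d6:-→d7:-→d8:-→d9:-→d10:-→d11:-→d12:H5→d13:-→d14:-→d15:-→d16:H4→d17:-→d18:-→d19:-→d20:-→d21:-→d22:-→d23:-→d24:H5→d25:-→d26:-→d27:-→d28:H3  best=H3
  add 2.186.96.0/20 -> H1 at depth 20
  add 183.224.0.0/11 -> H0 at depth 11
  add 236.186.0.0/16 -> H1 at depth 16
  add 232.0.0.0/5 -> H4 at depth 5
  add 183.244.40.16/28 -> H2 at depth 28
  - 2.186.96.0/20 clear@20
  ? 183.244.40.26  path d0:H0→d1:-→d2:-→d3:-→d4:-→d5:-→d6:-→d7:-→d8:-→d9:-→d10:-→d11:H0→d12:H2→d13:-→d14:-→d15:-→d16:-→d17:-→d18:-→d19:-→d20:-→d21:-→d22:-→d23:-→d24:H1→d25:-→d26:-→d27:-→d28:H2  best=H2
  ? 236.188.81.147  path d0:H0→d1:-→d2:-→d3:-→d4:-→d5:H4→d6:-→d7:-→d8:-→d9:-→d10:-→d11:-→d12:H5→d13:-  best=H5
  add 236.186.89.0/26 -> H0 at depth 26
  add 2.0.0.0/8 -> H3 at depth 8
  add 183.244.40.16/28 -> H1 at depth 28

== LOOKUPS ==
["H0","H3","H3","H2","H5"]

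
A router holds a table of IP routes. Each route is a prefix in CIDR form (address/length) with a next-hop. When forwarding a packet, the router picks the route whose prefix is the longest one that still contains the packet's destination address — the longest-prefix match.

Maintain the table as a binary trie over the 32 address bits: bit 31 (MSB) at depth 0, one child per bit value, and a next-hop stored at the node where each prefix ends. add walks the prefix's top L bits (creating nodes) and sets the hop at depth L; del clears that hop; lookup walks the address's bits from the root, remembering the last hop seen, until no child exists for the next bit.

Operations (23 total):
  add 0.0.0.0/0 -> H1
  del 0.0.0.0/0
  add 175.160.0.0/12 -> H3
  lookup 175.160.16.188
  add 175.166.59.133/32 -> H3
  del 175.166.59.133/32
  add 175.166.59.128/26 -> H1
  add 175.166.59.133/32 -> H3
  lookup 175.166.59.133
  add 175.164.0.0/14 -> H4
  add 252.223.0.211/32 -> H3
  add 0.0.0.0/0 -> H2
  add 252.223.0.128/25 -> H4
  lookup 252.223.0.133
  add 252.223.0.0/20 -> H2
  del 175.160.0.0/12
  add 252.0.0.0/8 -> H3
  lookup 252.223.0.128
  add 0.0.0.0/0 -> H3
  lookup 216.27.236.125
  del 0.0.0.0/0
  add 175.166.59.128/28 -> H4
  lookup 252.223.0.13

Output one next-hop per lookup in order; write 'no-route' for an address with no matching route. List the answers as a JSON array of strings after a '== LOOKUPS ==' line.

Apply in order:
  add 0.0.0.0/0 -> H1 at depth 0
  - 0.0.0.0/0 clear@0
  add 175.160.0.0/12 -> H3 at depth 12
  lookup 175.160.16.188: bits 101011111010 walk d0:-→d1:-→d2:-→d3:-→d4:-→d5:-→d6:-→d7:-→d8:-→d9:-→d10:-→d11:-→d12:H3 -> H3
  add 175.166.59.133/32 -> H3 at depth 32
  - 175.166.59.133/32 clear@32
  add 175.166.59.128/26 -> H1 at depth 26
  add 175.166.59.133/32 -> H3 at depth 32
  lookup 175.166.59.133: bits 10101111101001100011101110000101 walk d0:-→d1:-→d2:-→d3:-→d4:-→d5:-→d6:-→d7:-→d8:-→d9:-→d10:-→d11:-→d12:H3→d13:-→d14:-→d15:-→d16:-→d17:-→d18:-→d19:-→d20:-→d21:-→d22:-→d23:-→d24:-→d25:-→d26:H1→d27:-→d28:-→d29:-→d30:-→d31:-→d32:H3 -> H3
  add 175.164.0.0/14 -> H4 at depth 14
  add 252.223.0.211/32 -> H3 at depth 32
  add 0.0.0.0/0 -> H2 at depth 0
  add 252.223.0.128/25 -> H4 at depth 25
  lookup 252.223.0.133: bits 1111110011011111000000001 walk d0:H2→d1:-→d2:-→d3:-→d4:-→d5:-→d6:-→d7:-→d8:-→d9:-→d10:-→d11:-→d12:-→d13:-→d14:-→d15:-→d16:-→d17:-→d18:-→d19:-→d20:-→d21:-→d22:-→d23:-→d24:-→d25:H4 -> H4
  add 252.223.0.0/20 -> H2 at depth 20
  - 175.160.0.0/12 clear@12
  add 252.0.0.0/8 -> H3 at depth 8
  lookup 252.223.0.128: bits 1111110011011111000000001 walk d0:H2→d1:-→d2:-→d3:-→d4:-→d5:-→d6:-→d7:-→d8:H3→d9:-→d10:-→d11:-→d12:-→d13:-→d14:-→d15:-→d16:-→d17:-→d18:-→d19:-→d20:H2→d21:-→d22:-→d23:-→d24:-→d25:H4 -> H4
  add 0.0.0.0/0 -> H3 at depth 0
  lookup 216.27.236.125: bits 11 walk d0:H3→d1:-→d2:- -> H3
  - 0.0.0.0/0 clear@0
  add 175.166.59.128/28 -> H4 at depth 28
  lookup 252.223.0.13: bits 111111001101111100000000 walk d0:-→d1:-→d2:-→d3:-→d4:-→d5:-→d6:-→d7:-→d8:H3→d9:-→d10:-→d11:-→d12:-→d13:-→d14:-→d15:-→d16:-→d17:-→d18:-→d19:-→d20:H2→d21:-→d22:-→d23:-→d24:- -> H2

== LOOKUPS ==
["H3","H3","H4","H4","H3","H2"]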